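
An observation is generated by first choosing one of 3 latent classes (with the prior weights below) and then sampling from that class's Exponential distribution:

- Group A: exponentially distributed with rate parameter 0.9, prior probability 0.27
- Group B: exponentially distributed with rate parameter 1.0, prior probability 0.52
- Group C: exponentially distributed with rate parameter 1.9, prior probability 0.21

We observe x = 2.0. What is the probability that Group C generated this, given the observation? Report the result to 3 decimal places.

Posterior ∝ prior × likelihood, so P(k | x) ∝ π_k f_k(x); normalise over all components.
Evaluate each component's likelihood at the observed value:
  L_A = 0.9·e^(−0.9·2.0) = 0.9·e^(−1.8000) = 0.148769
  L_B = 1.0·e^(−1.0·2.0) = 1.0·e^(−2.0000) = 0.135335
  L_C = 1.9·e^(−1.9·2.0) = 1.9·e^(−3.8000) = 0.0425045
Prior × likelihood for each component:
  π_A·L_A = 0.27 × 0.148769 = 0.0401676
  π_B·L_B = 0.52 × 0.135335 = 0.0703743
  π_C·L_C = 0.21 × 0.0425045 = 0.00892594
Marginal: 0.0401676 + 0.0703743 + 0.00892594 = 0.119468
Responsibility of Group C: 0.00892594 / 0.119468 ≈ 0.075

0.075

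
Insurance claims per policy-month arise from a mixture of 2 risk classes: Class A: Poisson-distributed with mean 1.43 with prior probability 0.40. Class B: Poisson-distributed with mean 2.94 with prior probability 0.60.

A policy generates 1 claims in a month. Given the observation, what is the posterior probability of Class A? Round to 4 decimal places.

0.5948

Apply Bayes' rule: the posterior for each component is proportional to its prior times its likelihood at x.
Component likelihoods at x = 1 claims:
  p_A = e^(−1.43)·1.43^1/1! = 0.342212
  p_B = e^(−2.94)·2.94^1/1! = 0.155425
Weight by the priors:
  π_A·p_A = 0.40 × 0.342212 = 0.136885
  π_B·p_B = 0.60 × 0.155425 = 0.0932551
Marginal: 0.136885 + 0.0932551 = 0.23014
P(Class A | 1 claims) = 0.136885 / 0.23014 ≈ 0.5948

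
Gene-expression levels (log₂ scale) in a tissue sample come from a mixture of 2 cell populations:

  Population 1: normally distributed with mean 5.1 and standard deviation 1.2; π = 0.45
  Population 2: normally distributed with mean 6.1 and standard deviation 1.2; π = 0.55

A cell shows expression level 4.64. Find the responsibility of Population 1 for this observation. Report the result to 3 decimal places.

0.614

Apply Bayes' rule: the posterior for each component is proportional to its prior times its likelihood at x.
Evaluate each component's likelihood at the observed value:
  p_1 = (1/(1.2·√(2π)))·exp(−(4.64−5.1)²/(2·1.2²)) = 0.332452·exp(-0.07347) = 0.308902
  p_2 = (1/(1.2·√(2π)))·exp(−(4.64−6.1)²/(2·1.2²)) = 0.332452·exp(-0.74014) = 0.158595
Multiply by the mixture weights:
  w_1·p_1 = 0.45 × 0.308902 = 0.139006
  w_2·p_2 = 0.55 × 0.158595 = 0.0872275
Evidence: 0.139006 + 0.0872275 = 0.226233
Responsibility of Population 1: 0.139006 / 0.226233 ≈ 0.614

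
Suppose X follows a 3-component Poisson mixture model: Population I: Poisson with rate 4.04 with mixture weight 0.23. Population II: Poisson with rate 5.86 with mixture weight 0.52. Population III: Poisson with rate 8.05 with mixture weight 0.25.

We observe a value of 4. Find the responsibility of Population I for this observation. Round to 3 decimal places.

P(component k | x) = P(Z=k)·f_k(x) / marginal(x), where marginal(x) = Σ_j P(Z=j)·f_j(x).
Poisson probabilities:
  p_I = e^(−4.04)·4.04^4/4! = 0.195328
  p_II = e^(−5.86)·5.86^4/4! = 0.140092
  p_III = e^(−8.05)·8.05^4/4! = 0.0558344
Multiply by the mixture weights:
  P(Z=I)·p_I = 0.23 × 0.195328 = 0.0449254
  P(Z=II)·p_II = 0.52 × 0.140092 = 0.0728479
  P(Z=III)·p_III = 0.25 × 0.0558344 = 0.0139586
Sum: 0.0449254 + 0.0728479 + 0.0139586 = 0.131732
P(Population I | data) ≈ 0.341

0.341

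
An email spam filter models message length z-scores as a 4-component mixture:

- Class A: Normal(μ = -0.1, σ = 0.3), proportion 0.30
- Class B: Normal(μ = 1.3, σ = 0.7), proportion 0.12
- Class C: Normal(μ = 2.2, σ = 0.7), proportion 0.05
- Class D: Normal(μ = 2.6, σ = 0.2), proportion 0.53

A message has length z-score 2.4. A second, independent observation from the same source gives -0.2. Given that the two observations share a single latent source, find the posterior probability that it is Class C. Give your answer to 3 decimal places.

0.037

By Bayes' theorem, P(k | x) = w_k f_k(x) / Σ_j w_j f_j(x).
Since both observations come from the same component, the likelihood for component k is f_k(x₁)·f_k(x₂).
  f_A = [(1/(0.3·√(2π)))·exp(−(2.4−-0.1)²/(2·0.3²)) = 1.329808·exp(-34.72222) = 1.10693e-15] × [1.25794] = 1.39245e-15
  f_B = [(1/(0.7·√(2π)))·exp(−(2.4−1.3)²/(2·0.7²)) = 0.569918·exp(-1.23469) = 0.165803] × [0.057373] = 0.00951259
  f_C = [(1/(0.7·√(2π)))·exp(−(2.4−2.2)²/(2·0.7²)) = 0.569918·exp(-0.04082) = 0.547124] × [0.0015967] = 0.000873594
  f_D = [(1/(0.2·√(2π)))·exp(−(2.4−2.6)²/(2·0.2²)) = 1.994711·exp(-0.50000) = 1.20985] × [5.48303e-43] = 6.63367e-43
Multiply by the mixture weights:
  w_A·f_A = 0.30 × 1.39245e-15 = 4.17736e-16
  w_B·f_B = 0.12 × 0.00951259 = 0.00114151
  w_C·f_C = 0.05 × 0.000873594 = 4.36797e-05
  w_D·f_D = 0.53 × 6.63367e-43 = 3.51584e-43
Denominator: 4.17736e-16 + 0.00114151 + 4.36797e-05 + 3.51584e-43 = 0.00118519
So the posterior for Class C is 4.36797e-05 / 0.00118519 ≈ 0.037.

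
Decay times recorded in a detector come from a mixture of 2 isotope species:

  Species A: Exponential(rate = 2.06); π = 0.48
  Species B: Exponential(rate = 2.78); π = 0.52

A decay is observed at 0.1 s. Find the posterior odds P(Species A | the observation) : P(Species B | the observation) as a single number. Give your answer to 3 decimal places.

0.735

Only the two components matter; the odds are (π_i f_i(x)) / (π_j f_j(x)).
Evaluate each component's likelihood at the observed value:
  L_A = 1.6765
  L_B = 2.10529
Posterior odds = (π_A·L_A) / (π_B·L_B) = (0.48·1.6765) / (0.52·2.10529) = 0.804718 / 1.09475 ≈ 0.735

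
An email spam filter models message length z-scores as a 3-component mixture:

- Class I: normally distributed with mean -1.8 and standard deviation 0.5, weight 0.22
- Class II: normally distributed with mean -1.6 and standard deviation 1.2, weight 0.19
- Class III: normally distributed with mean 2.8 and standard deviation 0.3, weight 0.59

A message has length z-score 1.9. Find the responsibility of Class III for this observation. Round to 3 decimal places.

0.907

By Bayes' theorem, P(k | x) = π_k f_k(x) / Σ_j π_j f_j(x).
Evaluate each component's likelihood at the observed value:
  L_I = (1/(0.5·√(2π)))·exp(−(1.9−-1.8)²/(2·0.5²)) = 0.797885·exp(-27.38000) = 1.02555e-12
  L_II = (1/(1.2·√(2π)))·exp(−(1.9−-1.6)²/(2·1.2²)) = 0.332452·exp(-4.25347) = 0.00472573
  L_III = (1/(0.3·√(2π)))·exp(−(1.9−2.8)²/(2·0.3²)) = 1.329808·exp(-4.50000) = 0.0147728
Unnormalised posteriors:
  π_I·L_I = 0.22 × 1.02555e-12 = 2.25621e-13
  π_II·L_II = 0.19 × 0.00472573 = 0.00089789
  π_III·L_III = 0.59 × 0.0147728 = 0.00871597
Normaliser: 2.25621e-13 + 0.00089789 + 0.00871597 = 0.00961386
P(Class III | the observation) = 0.00871597 / 0.00961386 ≈ 0.907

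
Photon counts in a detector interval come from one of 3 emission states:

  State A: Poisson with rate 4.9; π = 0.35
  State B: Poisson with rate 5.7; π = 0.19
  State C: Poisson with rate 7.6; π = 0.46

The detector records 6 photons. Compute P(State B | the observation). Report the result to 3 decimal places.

P(component k | x) = π_k·f_k(x) / marginal(x), where marginal(x) = Σ_j π_j·f_j(x).
Component likelihoods at x = 6 photons:
  f_A = e^(−4.9)·4.9^6/6! = 0.143153
  f_B = e^(−5.7)·5.7^6/6! = 0.159382
  f_C = e^(−7.6)·7.6^6/6! = 0.13394
Prior × likelihood for each component:
  π_A·f_A = 0.35 × 0.143153 = 0.0501036
  π_B·f_B = 0.19 × 0.159382 = 0.0302825
  π_C·f_C = 0.46 × 0.13394 = 0.0616125
Normaliser: 0.0501036 + 0.0302825 + 0.0616125 = 0.141999
P(State B | data) = 0.0302825 / 0.141999 ≈ 0.213

0.213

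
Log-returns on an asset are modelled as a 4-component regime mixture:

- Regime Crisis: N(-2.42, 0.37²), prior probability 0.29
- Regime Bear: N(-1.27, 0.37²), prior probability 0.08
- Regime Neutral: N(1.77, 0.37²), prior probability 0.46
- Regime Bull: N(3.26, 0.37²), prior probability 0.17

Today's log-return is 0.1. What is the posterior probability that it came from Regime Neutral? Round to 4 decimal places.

0.1706

By Bayes' theorem, P(k | x) = w_k f_k(x) / Σ_j w_j f_j(x).
Component likelihoods at x = 0.1:
  L_Crisis = 9.11734e-11
  L_Bear = 0.00113663
  L_Neutral = 4.06469e-05
  L_Bull = 1.56246e-16
Unnormalised posteriors:
  w_Crisis·L_Crisis = 0.29 × 9.11734e-11 = 2.64403e-11
  w_Bear·L_Bear = 0.08 × 0.00113663 = 9.09302e-05
  w_Neutral·L_Neutral = 0.46 × 4.06469e-05 = 1.86976e-05
  w_Bull·L_Bull = 0.17 × 1.56246e-16 = 2.65617e-17
Normaliser: 2.64403e-11 + 9.09302e-05 + 1.86976e-05 + 2.65617e-17 = 0.000109628
Responsibility of Regime Neutral: 1.86976e-05 / 0.000109628 ≈ 0.1706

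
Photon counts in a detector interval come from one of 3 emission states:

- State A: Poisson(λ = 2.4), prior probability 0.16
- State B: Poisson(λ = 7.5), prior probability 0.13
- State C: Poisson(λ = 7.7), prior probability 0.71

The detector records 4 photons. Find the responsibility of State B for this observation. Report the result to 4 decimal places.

Posterior ∝ prior × likelihood, so P(k | x) ∝ w_k f_k(x); normalise over all components.
Poisson probabilities:
  f_A = 0.125408
  f_B = 0.0729164
  f_C = 0.0663261
Unnormalised posteriors:
  w_A·f_A = 0.16 × 0.125408 = 0.0200654
  w_B·f_B = 0.13 × 0.0729164 = 0.00947913
  w_C·f_C = 0.71 × 0.0663261 = 0.0470915
Evidence: 0.0200654 + 0.00947913 + 0.0470915 = 0.076636
P(State B | the observation) ≈ 0.1237

0.1237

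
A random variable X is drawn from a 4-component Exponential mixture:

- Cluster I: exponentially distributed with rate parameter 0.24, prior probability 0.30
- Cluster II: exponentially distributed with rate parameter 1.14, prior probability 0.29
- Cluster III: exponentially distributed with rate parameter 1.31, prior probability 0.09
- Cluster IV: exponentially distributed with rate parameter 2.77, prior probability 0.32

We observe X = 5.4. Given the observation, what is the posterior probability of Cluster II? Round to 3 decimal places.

Posterior ∝ prior × likelihood, so P(k | x) ∝ π_k f_k(x); normalise over all components.
Exponential densities:
  f_I = 0.0656698
  f_II = 0.00241762
  f_III = 0.00110936
  f_IV = 8.83696e-07
Prior × likelihood for each component:
  π_I·f_I = 0.30 × 0.0656698 = 0.0197009
  π_II·f_II = 0.29 × 0.00241762 = 0.00070111
  π_III·f_III = 0.09 × 0.00110936 = 9.98423e-05
  π_IV·f_IV = 0.32 × 8.83696e-07 = 2.82783e-07
Marginal: 0.0197009 + 0.00070111 + 9.98423e-05 + 2.82783e-07 = 0.0205022
P(Cluster II | x) = 0.00070111 / 0.0205022 ≈ 0.034

0.034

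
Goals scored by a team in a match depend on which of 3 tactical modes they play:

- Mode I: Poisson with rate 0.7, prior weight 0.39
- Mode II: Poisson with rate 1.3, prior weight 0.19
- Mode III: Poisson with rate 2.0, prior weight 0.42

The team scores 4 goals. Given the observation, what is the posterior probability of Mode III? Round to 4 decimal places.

The responsibility of component k is π_k f_k(x) divided by Σ_j π_j f_j(x).
Poisson probabilities:
  p_I = e^(−0.7)·0.7^4/4! = 0.00496792
  p_II = e^(−1.3)·1.3^4/4! = 0.0324324
  p_III = e^(−2.0)·2.0^4/4! = 0.0902235
Multiply by the mixture weights:
  π_I·p_I = 0.39 × 0.00496792 = 0.00193749
  π_II·p_II = 0.19 × 0.0324324 = 0.00616216
  π_III·p_III = 0.42 × 0.0902235 = 0.0378939
Evidence: 0.00193749 + 0.00616216 + 0.0378939 = 0.0459935
P(Mode III | the observation) = 0.0378939 / 0.0459935 ≈ 0.8239

0.8239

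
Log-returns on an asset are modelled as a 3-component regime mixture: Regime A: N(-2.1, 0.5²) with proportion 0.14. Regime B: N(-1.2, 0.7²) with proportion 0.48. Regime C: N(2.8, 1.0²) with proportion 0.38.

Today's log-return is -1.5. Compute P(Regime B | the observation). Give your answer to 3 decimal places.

By Bayes' theorem, P(k | x) = π_k f_k(x) / Σ_j π_j f_j(x).
Evaluate each component's likelihood at the observed value:
  f_A = 0.388372
  f_B = 0.51991
  f_C = 3.85352e-05
Multiply by the mixture weights:
  π_A·f_A = 0.14 × 0.388372 = 0.0543721
  π_B·f_B = 0.48 × 0.51991 = 0.249557
  π_C·f_C = 0.38 × 3.85352e-05 = 1.46434e-05
Sum: 0.0543721 + 0.249557 + 1.46434e-05 = 0.303943
Responsibility of Regime B: 0.249557 / 0.303943 ≈ 0.821

0.821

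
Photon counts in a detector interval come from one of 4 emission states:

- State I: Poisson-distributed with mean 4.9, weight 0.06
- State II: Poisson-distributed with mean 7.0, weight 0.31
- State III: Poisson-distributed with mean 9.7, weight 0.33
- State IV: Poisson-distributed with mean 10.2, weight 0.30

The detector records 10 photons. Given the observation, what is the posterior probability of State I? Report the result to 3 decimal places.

The responsibility of component k is P(Z=k) f_k(x) divided by Σ_j P(Z=j) f_j(x).
Poisson probabilities:
  L_I = e^(−4.9)·4.9^10/10! = 0.016374
  L_II = e^(−7.0)·7.0^10/10! = 0.0709833
  L_III = e^(−9.7)·9.7^10/10! = 0.124537
  L_IV = e^(−10.2)·10.2^10/10! = 0.124863
Unnormalised posteriors:
  P(Z=I)·L_I = 0.06 × 0.016374 = 0.00098244
  P(Z=II)·L_II = 0.31 × 0.0709833 = 0.0220048
  P(Z=III)·L_III = 0.33 × 0.124537 = 0.0410972
  P(Z=IV)·L_IV = 0.30 × 0.124863 = 0.037459
Evidence: 0.00098244 + 0.0220048 + 0.0410972 + 0.037459 = 0.101543
P(State I | data) = 0.00098244 / 0.101543 ≈ 0.010

0.010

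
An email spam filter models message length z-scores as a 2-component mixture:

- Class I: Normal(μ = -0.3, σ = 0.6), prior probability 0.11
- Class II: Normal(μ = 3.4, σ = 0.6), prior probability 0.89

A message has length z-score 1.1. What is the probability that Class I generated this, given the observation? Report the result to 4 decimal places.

0.9265

The responsibility of component k is π_k f_k(x) divided by Σ_j π_j f_j(x).
Evaluate each component's likelihood at the observed value:
  p_I = (1/(0.6·√(2π)))·exp(−(1.1−-0.3)²/(2·0.6²)) = 0.664904·exp(-2.72222) = 0.0437031
  p_II = (1/(0.6·√(2π)))·exp(−(1.1−3.4)²/(2·0.6²)) = 0.664904·exp(-7.34722) = 0.000428451
Unnormalised posteriors:
  π_I·p_I = 0.11 × 0.0437031 = 0.00480735
  π_II·p_II = 0.89 × 0.000428451 = 0.000381321
Evidence: 0.00480735 + 0.000381321 = 0.00518867
So the posterior for Class I is 0.00480735 / 0.00518867 ≈ 0.9265.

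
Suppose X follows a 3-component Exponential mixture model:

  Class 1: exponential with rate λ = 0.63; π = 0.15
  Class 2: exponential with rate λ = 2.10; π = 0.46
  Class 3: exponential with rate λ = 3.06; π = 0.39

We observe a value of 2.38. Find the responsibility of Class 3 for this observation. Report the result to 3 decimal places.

Posterior ∝ prior × likelihood, so P(k | x) ∝ P(Z=k) f_k(x); normalise over all components.
Evaluate each component's likelihood at the observed value:
  f_1 = 0.140656
  f_2 = 0.014178
  f_3 = 0.00210301
Weight by the priors:
  P(Z=1)·f_1 = 0.15 × 0.140656 = 0.0210985
  P(Z=2)·f_2 = 0.46 × 0.014178 = 0.00652189
  P(Z=3)·f_3 = 0.39 × 0.00210301 = 0.000820174
Denominator: 0.0210985 + 0.00652189 + 0.000820174 = 0.0284405
P(Class 3 | 2.38) = 0.000820174 / 0.0284405 ≈ 0.029

0.029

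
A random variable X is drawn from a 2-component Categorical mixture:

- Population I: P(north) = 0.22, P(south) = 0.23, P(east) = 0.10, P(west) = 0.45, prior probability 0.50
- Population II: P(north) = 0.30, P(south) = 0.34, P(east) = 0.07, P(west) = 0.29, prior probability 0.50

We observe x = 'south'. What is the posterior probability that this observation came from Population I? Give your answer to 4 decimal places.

0.4035

Apply Bayes' rule: the posterior for each component is proportional to its prior times its likelihood at x.
Categorical probabilities:
  p_I = P(south | comp) = 0.23
  p_II = P(south | comp) = 0.34
Unnormalised posteriors:
  P(Z=I)·p_I = 0.50 × 0.23 = 0.115
  P(Z=II)·p_II = 0.50 × 0.34 = 0.17
Sum: 0.115 + 0.17 = 0.285
P(Population I | 'south') ≈ 0.4035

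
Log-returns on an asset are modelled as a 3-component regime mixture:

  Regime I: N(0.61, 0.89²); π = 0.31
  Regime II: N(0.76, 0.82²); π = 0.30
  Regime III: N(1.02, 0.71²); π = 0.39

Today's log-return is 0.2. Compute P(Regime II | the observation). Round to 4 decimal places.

0.3274

Apply Bayes' rule: the posterior for each component is proportional to its prior times its likelihood at x.
Evaluate each component's likelihood at the observed value:
  f_I = (1/(0.89·√(2π)))·exp(−(0.2−0.61)²/(2·0.89²)) = 0.448250·exp(-0.10611) = 0.403122
  f_II = (1/(0.82·√(2π)))·exp(−(0.2−0.76)²/(2·0.82²)) = 0.486515·exp(-0.23319) = 0.38532
  f_III = (1/(0.71·√(2π)))·exp(−(0.2−1.02)²/(2·0.71²)) = 0.561891·exp(-0.66693) = 0.288408
Weight by the priors:
  π_I·f_I = 0.31 × 0.403122 = 0.124968
  π_II·f_II = 0.30 × 0.38532 = 0.115596
  π_III·f_III = 0.39 × 0.288408 = 0.112479
Denominator: 0.124968 + 0.115596 + 0.112479 = 0.353043
P(Regime II | data) = 0.115596 / 0.353043 ≈ 0.3274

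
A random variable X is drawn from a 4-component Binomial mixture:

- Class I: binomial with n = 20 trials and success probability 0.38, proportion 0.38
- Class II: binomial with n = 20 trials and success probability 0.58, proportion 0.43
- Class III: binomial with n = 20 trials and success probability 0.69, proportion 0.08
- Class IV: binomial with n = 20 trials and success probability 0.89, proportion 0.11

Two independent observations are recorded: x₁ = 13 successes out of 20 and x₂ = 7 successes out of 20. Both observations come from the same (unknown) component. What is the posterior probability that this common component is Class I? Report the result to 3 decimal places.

0.309

By Bayes' theorem, P(k | x) = P(Z=k) f_k(x) / Σ_j P(Z=j) f_j(x).
Since both observations come from the same component, the likelihood for component k is f_k(x₁)·f_k(x₂).
  L_I = [C(20,13)·0.38^13·0.62^7 = 77520·3.44498e-06·0.0352161 = 0.00940464] × [0.177415] = 0.00166853
  L_II = [C(20,13)·0.58^13·0.42^7 = 77520·0.000840551·0.00230539 = 0.150218] × [0.0216596] = 0.00325367
  L_III = [C(20,13)·0.69^13·0.31^7 = 77520·0.00803597·0.000275126 = 0.171389] × [0.00140948] = 0.00024157
  L_IV = [C(20,13)·0.89^13·0.11^7 = 77520·0.219821·1.94872e-07 = 0.00332072] × [1.18372e-08] = 3.9308e-11
Weight by the priors:
  P(Z=I)·L_I = 0.38 × 0.00166853 = 0.00063404
  P(Z=II)·L_II = 0.43 × 0.00325367 = 0.00139908
  P(Z=III)·L_III = 0.08 × 0.00024157 = 1.93256e-05
  P(Z=IV)·L_IV = 0.11 × 3.9308e-11 = 4.32388e-12
Denominator: 0.00063404 + 0.00139908 + 1.93256e-05 + 4.32388e-12 = 0.00205244
So the posterior for Class I is 0.00063404 / 0.00205244 ≈ 0.309.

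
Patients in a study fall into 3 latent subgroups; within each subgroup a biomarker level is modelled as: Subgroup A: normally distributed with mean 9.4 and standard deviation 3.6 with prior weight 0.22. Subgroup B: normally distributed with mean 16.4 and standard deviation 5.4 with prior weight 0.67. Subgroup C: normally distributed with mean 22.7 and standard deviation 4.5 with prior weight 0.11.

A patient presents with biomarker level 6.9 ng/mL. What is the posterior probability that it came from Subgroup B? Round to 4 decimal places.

0.3545

P(component k | x) = π_k·f_k(x) / marginal(x), where marginal(x) = Σ_j π_j·f_j(x).
Component likelihoods at x = 6.9 ng/mL:
  p_A = (1/(3.6·√(2π)))·exp(−(6.9−9.4)²/(2·3.6²)) = 0.110817·exp(-0.24113) = 0.0870738
  p_B = (1/(5.4·√(2π)))·exp(−(6.9−16.4)²/(2·5.4²)) = 0.073878·exp(-1.54750) = 0.0157198
  p_C = (1/(4.5·√(2π)))·exp(−(6.9−22.7)²/(2·4.5²)) = 0.088654·exp(-6.16395) = 0.000186521
Multiply by the mixture weights:
  π_A·p_A = 0.22 × 0.0870738 = 0.0191562
  π_B·p_B = 0.67 × 0.0157198 = 0.0105323
  π_C·p_C = 0.11 × 0.000186521 = 2.05173e-05
Evidence: 0.0191562 + 0.0105323 + 2.05173e-05 = 0.029709
So the posterior for Subgroup B is 0.0105323 / 0.029709 ≈ 0.3545.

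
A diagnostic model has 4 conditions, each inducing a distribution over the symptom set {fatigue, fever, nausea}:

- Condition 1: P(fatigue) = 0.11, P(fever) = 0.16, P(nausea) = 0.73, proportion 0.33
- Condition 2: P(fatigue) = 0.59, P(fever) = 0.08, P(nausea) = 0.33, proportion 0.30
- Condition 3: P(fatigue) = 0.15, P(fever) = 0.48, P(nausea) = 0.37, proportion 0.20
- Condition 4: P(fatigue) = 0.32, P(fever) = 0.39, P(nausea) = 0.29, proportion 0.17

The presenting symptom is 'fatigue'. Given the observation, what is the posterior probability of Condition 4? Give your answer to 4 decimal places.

The responsibility of component k is w_k f_k(x) divided by Σ_j w_j f_j(x).
Categorical probabilities:
  L_1 = 0.11
  L_2 = 0.59
  L_3 = 0.15
  L_4 = 0.32
Prior × likelihood for each component:
  w_1·L_1 = 0.33 × 0.11 = 0.0363
  w_2·L_2 = 0.30 × 0.59 = 0.177
  w_3·L_3 = 0.20 × 0.15 = 0.03
  w_4·L_4 = 0.17 × 0.32 = 0.0544
Marginal: 0.0363 + 0.177 + 0.03 + 0.0544 = 0.2977
P(Condition 4 | 'fatigue') ≈ 0.1827

0.1827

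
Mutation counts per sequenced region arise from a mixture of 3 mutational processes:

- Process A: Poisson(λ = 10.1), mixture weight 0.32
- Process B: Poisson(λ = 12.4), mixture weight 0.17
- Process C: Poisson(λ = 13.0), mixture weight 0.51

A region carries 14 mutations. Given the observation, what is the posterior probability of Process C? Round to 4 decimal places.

Posterior ∝ prior × likelihood, so P(k | x) ∝ π_k f_k(x); normalise over all components.
Component likelihoods at x = 14 mutations:
  p_A = 0.0541647
  p_B = 0.0959939
  p_C = 0.102087
Weight by the priors:
  π_A·p_A = 0.32 × 0.0541647 = 0.0173327
  π_B·p_B = 0.17 × 0.0959939 = 0.016319
  π_C·p_C = 0.51 × 0.102087 = 0.0520644
Marginal: 0.0173327 + 0.016319 + 0.0520644 = 0.085716
P(Process C | 14 mutations) = 0.0520644 / 0.085716 ≈ 0.6074

0.6074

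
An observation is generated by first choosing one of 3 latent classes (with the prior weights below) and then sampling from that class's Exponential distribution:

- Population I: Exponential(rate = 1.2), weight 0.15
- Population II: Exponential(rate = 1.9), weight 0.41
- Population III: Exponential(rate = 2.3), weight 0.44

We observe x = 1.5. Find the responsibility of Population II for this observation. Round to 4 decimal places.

The responsibility of component k is π_k f_k(x) divided by Σ_j π_j f_j(x).
Component likelihoods at x = 1.5:
  L_I = 1.2·e^(−1.2·1.5) = 1.2·e^(−1.8000) = 0.198359
  L_II = 1.9·e^(−1.9·1.5) = 1.9·e^(−2.8500) = 0.109904
  L_III = 2.3·e^(−2.3·1.5) = 2.3·e^(−3.4500) = 0.073015
Weight by the priors:
  π_I·L_I = 0.15 × 0.198359 = 0.0297538
  π_II·L_II = 0.41 × 0.109904 = 0.0450607
  π_III·L_III = 0.44 × 0.073015 = 0.0321266
Evidence: 0.0297538 + 0.0450607 + 0.0321266 = 0.106941
P(Population II | data) ≈ 0.4214

0.4214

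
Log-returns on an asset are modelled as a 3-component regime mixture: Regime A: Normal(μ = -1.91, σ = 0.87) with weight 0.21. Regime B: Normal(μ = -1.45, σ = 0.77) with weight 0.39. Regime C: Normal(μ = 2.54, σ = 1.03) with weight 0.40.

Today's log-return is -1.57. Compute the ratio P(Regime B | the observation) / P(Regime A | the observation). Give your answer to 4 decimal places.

2.2375

Only the two components matter; the odds are (P(Z=i) f_i(x)) / (P(Z=j) f_j(x)).
Evaluate each component's likelihood at the observed value:
  L_A = 0.424841
  L_B = 0.511853
  L_C = 0.000135071
0.199623 / 0.0892166 ≈ 2.2375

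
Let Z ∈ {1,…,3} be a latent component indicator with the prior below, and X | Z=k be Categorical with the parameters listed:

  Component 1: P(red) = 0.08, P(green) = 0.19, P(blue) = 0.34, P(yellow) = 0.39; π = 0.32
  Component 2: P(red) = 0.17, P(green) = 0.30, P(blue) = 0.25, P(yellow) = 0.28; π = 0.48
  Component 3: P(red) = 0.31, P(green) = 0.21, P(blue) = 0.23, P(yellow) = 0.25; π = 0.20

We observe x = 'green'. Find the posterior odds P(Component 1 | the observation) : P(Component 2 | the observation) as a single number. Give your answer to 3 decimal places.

The posterior odds equal the prior odds times the likelihood ratio: (P(Z=i)/P(Z=j))·(f_i(x)/f_j(x)).
Component likelihoods at x = 'green':
  f_1 = 0.19
  f_2 = 0.3
  f_3 = 0.21
Posterior odds = (P(Z=1)·f_1) / (P(Z=2)·f_2) = (0.32·0.19) / (0.48·0.3) = 0.0608 / 0.144 ≈ 0.422

0.422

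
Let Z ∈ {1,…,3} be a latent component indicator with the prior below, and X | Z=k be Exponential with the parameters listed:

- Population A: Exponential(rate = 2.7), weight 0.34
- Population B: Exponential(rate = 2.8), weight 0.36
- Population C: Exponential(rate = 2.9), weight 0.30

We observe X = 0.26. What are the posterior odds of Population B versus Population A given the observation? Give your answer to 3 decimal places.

1.070

Posterior odds = (π_i f_i(x)) / (π_j f_j(x)); the normalising sum cancels.
Exponential densities:
  p_A = 1.3381
  p_B = 1.35205
  p_C = 1.36439
Odds = (0.36/0.34) × (1.35205/1.3381) = 1.05882 × 1.01042 ≈ 1.070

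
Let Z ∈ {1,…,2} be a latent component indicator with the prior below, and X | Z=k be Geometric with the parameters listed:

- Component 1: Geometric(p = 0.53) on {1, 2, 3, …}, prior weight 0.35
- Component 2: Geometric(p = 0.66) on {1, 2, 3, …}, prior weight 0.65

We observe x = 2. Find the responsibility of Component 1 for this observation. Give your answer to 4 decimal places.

Apply Bayes' rule: the posterior for each component is proportional to its prior times its likelihood at x.
Evaluate each component's likelihood at the observed value:
  p_1 = 0.53·(1−0.53)^1 = 0.53·0.47 = 0.2491
  p_2 = 0.66·(1−0.66)^1 = 0.66·0.34 = 0.2244
Unnormalised posteriors:
  π_1·p_1 = 0.35 × 0.2491 = 0.087185
  π_2·p_2 = 0.65 × 0.2244 = 0.14586
Marginal: 0.087185 + 0.14586 = 0.233045
So the posterior for Component 1 is 0.087185 / 0.233045 ≈ 0.3741.

0.3741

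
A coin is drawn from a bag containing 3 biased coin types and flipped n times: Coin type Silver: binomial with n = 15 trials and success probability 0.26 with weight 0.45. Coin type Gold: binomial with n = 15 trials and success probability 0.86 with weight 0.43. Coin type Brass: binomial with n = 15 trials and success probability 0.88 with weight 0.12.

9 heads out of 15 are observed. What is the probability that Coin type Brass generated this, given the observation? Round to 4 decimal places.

P(component k | x) = π_k·f_k(x) / marginal(x), where marginal(x) = Σ_j π_j·f_j(x).
Evaluate each component's likelihood at the observed value:
  L_Silver = 0.00446226
  L_Gold = 0.00969747
  L_Brass = 0.00472972
Weight by the priors:
  π_Silver·L_Silver = 0.45 × 0.00446226 = 0.00200802
  π_Gold·L_Gold = 0.43 × 0.00969747 = 0.00416991
  π_Brass·L_Brass = 0.12 × 0.00472972 = 0.000567567
Evidence: 0.00200802 + 0.00416991 + 0.000567567 = 0.00674549
P(Coin type Brass | the observation) ≈ 0.0841

0.0841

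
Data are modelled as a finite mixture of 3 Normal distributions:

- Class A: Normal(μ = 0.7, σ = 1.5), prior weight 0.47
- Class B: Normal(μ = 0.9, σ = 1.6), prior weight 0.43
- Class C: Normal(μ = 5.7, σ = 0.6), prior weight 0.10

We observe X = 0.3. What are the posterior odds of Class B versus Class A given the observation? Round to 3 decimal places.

0.828

Only the two components matter; the odds are (w_i f_i(x)) / (w_j f_j(x)).
Normal densities:
  f_A = 0.256671
  f_B = 0.232409
  f_C = 1.7133e-18
Odds = (0.43/0.47) × (0.232409/0.256671) = 0.914894 × 0.905475 ≈ 0.828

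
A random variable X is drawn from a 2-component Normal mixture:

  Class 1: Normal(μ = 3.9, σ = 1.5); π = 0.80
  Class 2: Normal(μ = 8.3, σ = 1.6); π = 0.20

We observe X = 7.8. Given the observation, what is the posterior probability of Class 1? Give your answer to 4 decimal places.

By Bayes' theorem, P(k | x) = π_k f_k(x) / Σ_j π_j f_j(x).
Component likelihoods at x = 7.8:
  p_1 = (1/(1.5·√(2π)))·exp(−(7.8−3.9)²/(2·1.5²)) = 0.265962·exp(-3.38000) = 0.00905531
  p_2 = (1/(1.6·√(2π)))·exp(−(7.8−8.3)²/(2·1.6²)) = 0.249339·exp(-0.04883) = 0.237457
Prior × likelihood for each component:
  π_1·p_1 = 0.80 × 0.00905531 = 0.00724425
  π_2·p_2 = 0.20 × 0.237457 = 0.0474913
Sum: 0.00724425 + 0.0474913 = 0.0547356
P(Class 1 | the observation) ≈ 0.1323

0.1323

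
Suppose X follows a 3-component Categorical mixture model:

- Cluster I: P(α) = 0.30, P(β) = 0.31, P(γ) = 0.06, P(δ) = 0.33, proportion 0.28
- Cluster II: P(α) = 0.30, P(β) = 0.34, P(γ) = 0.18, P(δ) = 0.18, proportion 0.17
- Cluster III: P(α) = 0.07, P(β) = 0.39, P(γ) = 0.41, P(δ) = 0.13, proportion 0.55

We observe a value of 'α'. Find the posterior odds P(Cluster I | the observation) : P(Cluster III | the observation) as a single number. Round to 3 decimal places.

2.182

Posterior odds = (π_i f_i(x)) / (π_j f_j(x)); the normalising sum cancels.
Evaluate each component's likelihood at the observed value:
  f_I = P(α | comp) = 0.30
  f_II = P(α | comp) = 0.30
  f_III = P(α | comp) = 0.07
Posterior odds = (π_I·f_I) / (π_III·f_III) = (0.28·0.3) / (0.55·0.07) = 0.084 / 0.0385 ≈ 2.182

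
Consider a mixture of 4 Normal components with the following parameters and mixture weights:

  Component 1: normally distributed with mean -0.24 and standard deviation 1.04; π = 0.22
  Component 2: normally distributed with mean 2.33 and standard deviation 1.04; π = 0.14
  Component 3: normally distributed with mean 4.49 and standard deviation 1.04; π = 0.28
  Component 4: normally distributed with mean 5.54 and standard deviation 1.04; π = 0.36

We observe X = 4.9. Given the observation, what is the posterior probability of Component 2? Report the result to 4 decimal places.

By Bayes' theorem, P(k | x) = P(Z=k) f_k(x) / Σ_j P(Z=j) f_j(x).
Normal densities:
  f_1 = 1.90437e-06
  f_2 = 0.0181069
  f_3 = 0.354918
  f_4 = 0.317427
Multiply by the mixture weights:
  P(Z=1)·f_1 = 0.22 × 1.90437e-06 = 4.1896e-07
  P(Z=2)·f_2 = 0.14 × 0.0181069 = 0.00253497
  P(Z=3)·f_3 = 0.28 × 0.354918 = 0.0993771
  P(Z=4)·f_4 = 0.36 × 0.317427 = 0.114274
Normaliser: 4.1896e-07 + 0.00253497 + 0.0993771 + 0.114274 = 0.216186
Responsibility of Component 2: 0.00253497 / 0.216186 ≈ 0.0117

0.0117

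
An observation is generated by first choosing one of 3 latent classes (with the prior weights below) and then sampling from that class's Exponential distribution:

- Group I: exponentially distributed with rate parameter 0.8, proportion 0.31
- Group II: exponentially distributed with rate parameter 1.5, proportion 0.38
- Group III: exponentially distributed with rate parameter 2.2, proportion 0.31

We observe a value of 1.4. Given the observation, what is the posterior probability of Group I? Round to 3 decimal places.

0.444

Posterior ∝ prior × likelihood, so P(k | x) ∝ π_k f_k(x); normalise over all components.
Component likelihoods at x = 1.4:
  L_I = 0.261024
  L_II = 0.183685
  L_III = 0.10111
Unnormalised posteriors:
  π_I·L_I = 0.31 × 0.261024 = 0.0809174
  π_II·L_II = 0.38 × 0.183685 = 0.0698002
  π_III·L_III = 0.31 × 0.10111 = 0.0313442
Sum: 0.0809174 + 0.0698002 + 0.0313442 = 0.182062
Responsibility of Group I: 0.0809174 / 0.182062 ≈ 0.444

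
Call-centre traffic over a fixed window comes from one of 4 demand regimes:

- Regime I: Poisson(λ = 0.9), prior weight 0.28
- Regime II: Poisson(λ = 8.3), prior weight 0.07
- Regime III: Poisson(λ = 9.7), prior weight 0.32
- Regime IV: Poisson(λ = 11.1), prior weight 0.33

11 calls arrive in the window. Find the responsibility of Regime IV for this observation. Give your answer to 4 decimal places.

0.4914

Apply Bayes' rule: the posterior for each component is proportional to its prior times its likelihood at x.
Component likelihoods at x = 11 calls:
  f_I = e^(−0.9)·0.9^11/11! = 3.19629e-09
  f_II = e^(−8.3)·8.3^11/11! = 0.0801787
  f_III = e^(−9.7)·9.7^11/11! = 0.109819
  f_IV = e^(−11.1)·11.1^11/11! = 0.119324
Weight by the priors:
  π_I·f_I = 0.28 × 3.19629e-09 = 8.94963e-10
  π_II·f_II = 0.07 × 0.0801787 = 0.00561251
  π_III·f_III = 0.32 × 0.109819 = 0.035142
  π_IV·f_IV = 0.33 × 0.119324 = 0.039377
Normaliser: 8.94963e-10 + 0.00561251 + 0.035142 + 0.039377 = 0.0801315
So the posterior for Regime IV is 0.039377 / 0.0801315 ≈ 0.4914.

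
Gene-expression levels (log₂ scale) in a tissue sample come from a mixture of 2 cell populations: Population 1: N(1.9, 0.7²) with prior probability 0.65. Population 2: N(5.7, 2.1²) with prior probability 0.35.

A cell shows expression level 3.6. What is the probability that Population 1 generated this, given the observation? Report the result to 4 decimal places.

0.3249

Apply Bayes' rule: the posterior for each component is proportional to its prior times its likelihood at x.
Evaluate each component's likelihood at the observed value:
  f_1 = 0.0298598
  f_2 = 0.115224
Unnormalised posteriors:
  π_1·f_1 = 0.65 × 0.0298598 = 0.0194089
  π_2·f_2 = 0.35 × 0.115224 = 0.0403285
Evidence: 0.0194089 + 0.0403285 = 0.0597373
So the posterior for Population 1 is 0.0194089 / 0.0597373 ≈ 0.3249.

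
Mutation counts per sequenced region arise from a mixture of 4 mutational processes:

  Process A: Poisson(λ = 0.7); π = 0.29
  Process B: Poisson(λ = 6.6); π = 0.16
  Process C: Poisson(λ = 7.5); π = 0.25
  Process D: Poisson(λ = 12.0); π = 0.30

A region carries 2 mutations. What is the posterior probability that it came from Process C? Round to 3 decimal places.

0.088

The responsibility of component k is π_k f_k(x) divided by Σ_j π_j f_j(x).
Component likelihoods at x = 2 mutations:
  f_A = e^(−0.7)·0.7^2/2! = 0.121663
  f_B = e^(−6.6)·6.6^2/2! = 0.0296288
  f_C = e^(−7.5)·7.5^2/2! = 0.0155555
  f_D = e^(−12.0)·12.0^2/2! = 0.000442383
Weight by the priors:
  π_A·f_A = 0.29 × 0.121663 = 0.0352824
  π_B·f_B = 0.16 × 0.0296288 = 0.00474061
  π_C·f_C = 0.25 × 0.0155555 = 0.00388887
  π_D·f_D = 0.30 × 0.000442383 = 0.000132715
Evidence: 0.0352824 + 0.00474061 + 0.00388887 + 0.000132715 = 0.0440446
P(Process C | data) ≈ 0.088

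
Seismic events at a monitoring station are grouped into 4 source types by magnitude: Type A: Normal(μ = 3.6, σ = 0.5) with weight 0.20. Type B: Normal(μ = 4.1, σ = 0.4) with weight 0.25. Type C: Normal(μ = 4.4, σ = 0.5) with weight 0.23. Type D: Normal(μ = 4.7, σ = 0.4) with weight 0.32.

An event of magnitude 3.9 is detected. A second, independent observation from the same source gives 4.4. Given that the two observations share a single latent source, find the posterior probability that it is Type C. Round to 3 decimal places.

0.281

Apply Bayes' rule: the posterior for each component is proportional to its prior times its likelihood at x.
Since both observations come from the same component, the likelihood for component k is f_k(x₁)·f_k(x₂).
  p_A = [0.666449] × [0.221842] = 0.147846
  p_B = [0.880163] × [0.752844] = 0.662625
  p_C = [0.483941] × [0.797885] = 0.386129
  p_D = [0.134977] × [0.752844] = 0.101617
Multiply by the mixture weights:
  P(Z=A)·p_A = 0.20 × 0.147846 = 0.0295692
  P(Z=B)·p_B = 0.25 × 0.662625 = 0.165656
  P(Z=C)·p_C = 0.23 × 0.386129 = 0.0888098
  P(Z=D)·p_D = 0.32 × 0.101617 = 0.0325174
Normaliser: 0.0295692 + 0.165656 + 0.0888098 + 0.0325174 = 0.316553
P(Type C | data) = 0.0888098 / 0.316553 ≈ 0.281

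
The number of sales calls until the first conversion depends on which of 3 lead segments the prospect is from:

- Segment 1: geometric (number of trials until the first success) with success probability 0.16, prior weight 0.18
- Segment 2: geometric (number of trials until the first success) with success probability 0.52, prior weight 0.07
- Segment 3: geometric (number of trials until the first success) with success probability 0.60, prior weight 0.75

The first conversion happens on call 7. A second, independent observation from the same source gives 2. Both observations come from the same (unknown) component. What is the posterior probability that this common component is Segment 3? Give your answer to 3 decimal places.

0.231

Posterior ∝ prior × likelihood, so P(k | x) ∝ π_k f_k(x); normalise over all components.
Since both observations come from the same component, the likelihood for component k is f_k(x₁)·f_k(x₂).
  p_1 = [0.16·(1−0.16)^6 = 0.16·0.351298 = 0.0562077] × [0.1344] = 0.00755431
  p_2 = [0.52·(1−0.52)^6 = 0.52·0.0122306 = 0.00635991] × [0.2496] = 0.00158743
  p_3 = [0.60·(1−0.60)^6 = 0.60·0.004096 = 0.0024576] × [0.24] = 0.000589824
Prior × likelihood for each component:
  π_1·p_1 = 0.18 × 0.00755431 = 0.00135978
  π_2·p_2 = 0.07 × 0.00158743 = 0.00011112
  π_3·p_3 = 0.75 × 0.000589824 = 0.000442368
Sum: 0.00135978 + 0.00011112 + 0.000442368 = 0.00191326
So the posterior for Segment 3 is 0.000442368 / 0.00191326 ≈ 0.231.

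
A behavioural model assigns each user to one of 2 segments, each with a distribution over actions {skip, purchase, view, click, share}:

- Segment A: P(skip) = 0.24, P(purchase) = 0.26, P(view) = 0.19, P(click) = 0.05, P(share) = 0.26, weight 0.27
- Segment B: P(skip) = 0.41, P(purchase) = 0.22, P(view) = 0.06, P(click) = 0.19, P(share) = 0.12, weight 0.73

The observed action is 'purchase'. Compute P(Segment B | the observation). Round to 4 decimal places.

0.6958

Posterior ∝ prior × likelihood, so P(k | x) ∝ π_k f_k(x); normalise over all components.
Component likelihoods at x = 'purchase':
  f_A = P(purchase | comp) = 0.26
  f_B = P(purchase | comp) = 0.22
Multiply by the mixture weights:
  π_A·f_A = 0.27 × 0.26 = 0.0702
  π_B·f_B = 0.73 × 0.22 = 0.1606
Denominator: 0.0702 + 0.1606 = 0.2308
Responsibility of Segment B: 0.1606 / 0.2308 ≈ 0.6958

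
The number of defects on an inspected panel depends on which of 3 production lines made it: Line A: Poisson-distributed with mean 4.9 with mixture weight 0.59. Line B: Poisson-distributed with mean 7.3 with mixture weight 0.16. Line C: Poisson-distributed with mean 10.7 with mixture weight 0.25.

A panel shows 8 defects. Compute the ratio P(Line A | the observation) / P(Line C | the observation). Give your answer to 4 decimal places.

Since P(k|x) ∝ π_k f_k(x), the posterior odds are π_i f_i(x) / (π_j f_j(x)).
Evaluate each component's likelihood at the observed value:
  L_A = e^(−4.9)·4.9^8/8! = 0.0613769
  L_B = e^(−7.3)·7.3^8/8! = 0.135118
  L_C = e^(−10.7)·10.7^8/8! = 0.0960724
0.0362124 / 0.0240181 ≈ 1.5077

1.5077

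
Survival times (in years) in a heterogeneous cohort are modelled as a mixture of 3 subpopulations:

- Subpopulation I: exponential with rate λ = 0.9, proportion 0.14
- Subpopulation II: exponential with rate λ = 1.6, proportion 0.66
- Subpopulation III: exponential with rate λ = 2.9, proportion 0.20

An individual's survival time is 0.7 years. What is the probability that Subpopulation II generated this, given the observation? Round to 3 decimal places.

0.706

By Bayes' theorem, P(k | x) = π_k f_k(x) / Σ_j π_j f_j(x).
Component likelihoods at x = 0.7 years:
  L_I = 0.479333
  L_II = 0.522048
  L_III = 0.380873
Unnormalised posteriors:
  π_I·L_I = 0.14 × 0.479333 = 0.0671066
  π_II·L_II = 0.66 × 0.522048 = 0.344551
  π_III·L_III = 0.20 × 0.380873 = 0.0761746
Evidence: 0.0671066 + 0.344551 + 0.0761746 = 0.487833
P(Subpopulation II | 0.7 years) ≈ 0.706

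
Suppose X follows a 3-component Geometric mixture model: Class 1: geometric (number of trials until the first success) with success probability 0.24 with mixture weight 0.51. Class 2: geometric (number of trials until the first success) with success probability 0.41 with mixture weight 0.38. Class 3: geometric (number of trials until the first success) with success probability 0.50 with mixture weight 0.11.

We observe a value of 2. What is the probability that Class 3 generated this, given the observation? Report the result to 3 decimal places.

By Bayes' theorem, P(k | x) = π_k f_k(x) / Σ_j π_j f_j(x).
Component likelihoods at x = 2:
  p_1 = 0.1824
  p_2 = 0.2419
  p_3 = 0.25
Unnormalised posteriors:
  π_1·p_1 = 0.51 × 0.1824 = 0.093024
  π_2·p_2 = 0.38 × 0.2419 = 0.091922
  π_3·p_3 = 0.11 × 0.25 = 0.0275
Normaliser: 0.093024 + 0.091922 + 0.0275 = 0.212446
So the posterior for Class 3 is 0.0275 / 0.212446 ≈ 0.129.

0.129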